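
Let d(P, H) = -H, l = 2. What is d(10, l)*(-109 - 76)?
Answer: 370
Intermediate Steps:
d(10, l)*(-109 - 76) = (-1*2)*(-109 - 76) = -2*(-185) = 370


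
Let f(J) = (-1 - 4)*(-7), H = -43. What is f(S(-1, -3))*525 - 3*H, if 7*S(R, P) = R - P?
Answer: 18504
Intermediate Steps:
S(R, P) = -P/7 + R/7 (S(R, P) = (R - P)/7 = -P/7 + R/7)
f(J) = 35 (f(J) = -5*(-7) = 35)
f(S(-1, -3))*525 - 3*H = 35*525 - 3*(-43) = 18375 + 129 = 18504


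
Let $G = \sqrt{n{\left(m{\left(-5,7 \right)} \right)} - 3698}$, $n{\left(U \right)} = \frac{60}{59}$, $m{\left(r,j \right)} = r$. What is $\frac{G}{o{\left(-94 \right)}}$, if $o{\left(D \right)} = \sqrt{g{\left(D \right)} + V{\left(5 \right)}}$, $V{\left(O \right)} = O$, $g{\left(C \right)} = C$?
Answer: $\frac{\sqrt{1145358622}}{5251} \approx 6.4451$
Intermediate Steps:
$n{\left(U \right)} = \frac{60}{59}$ ($n{\left(U \right)} = 60 \cdot \frac{1}{59} = \frac{60}{59}$)
$o{\left(D \right)} = \sqrt{5 + D}$ ($o{\left(D \right)} = \sqrt{D + 5} = \sqrt{5 + D}$)
$G = \frac{i \sqrt{12869198}}{59}$ ($G = \sqrt{\frac{60}{59} - 3698} = \sqrt{- \frac{218122}{59}} = \frac{i \sqrt{12869198}}{59} \approx 60.803 i$)
$\frac{G}{o{\left(-94 \right)}} = \frac{\frac{1}{59} i \sqrt{12869198}}{\sqrt{5 - 94}} = \frac{\frac{1}{59} i \sqrt{12869198}}{\sqrt{-89}} = \frac{\frac{1}{59} i \sqrt{12869198}}{i \sqrt{89}} = \frac{i \sqrt{12869198}}{59} \left(- \frac{i \sqrt{89}}{89}\right) = \frac{\sqrt{1145358622}}{5251}$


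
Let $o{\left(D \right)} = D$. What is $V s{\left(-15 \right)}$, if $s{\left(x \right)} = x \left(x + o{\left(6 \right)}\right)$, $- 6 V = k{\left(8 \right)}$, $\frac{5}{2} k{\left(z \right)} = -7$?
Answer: $63$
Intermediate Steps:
$k{\left(z \right)} = - \frac{14}{5}$ ($k{\left(z \right)} = \frac{2}{5} \left(-7\right) = - \frac{14}{5}$)
$V = \frac{7}{15}$ ($V = \left(- \frac{1}{6}\right) \left(- \frac{14}{5}\right) = \frac{7}{15} \approx 0.46667$)
$s{\left(x \right)} = x \left(6 + x\right)$ ($s{\left(x \right)} = x \left(x + 6\right) = x \left(6 + x\right)$)
$V s{\left(-15 \right)} = \frac{7 \left(- 15 \left(6 - 15\right)\right)}{15} = \frac{7 \left(\left(-15\right) \left(-9\right)\right)}{15} = \frac{7}{15} \cdot 135 = 63$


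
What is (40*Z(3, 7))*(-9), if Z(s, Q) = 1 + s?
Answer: -1440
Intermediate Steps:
(40*Z(3, 7))*(-9) = (40*(1 + 3))*(-9) = (40*4)*(-9) = 160*(-9) = -1440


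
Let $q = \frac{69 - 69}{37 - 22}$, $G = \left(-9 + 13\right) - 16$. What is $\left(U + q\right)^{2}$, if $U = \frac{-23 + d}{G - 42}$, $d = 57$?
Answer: $\frac{289}{729} \approx 0.39643$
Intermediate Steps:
$G = -12$ ($G = 4 - 16 = -12$)
$q = 0$ ($q = \frac{0}{15} = 0 \cdot \frac{1}{15} = 0$)
$U = - \frac{17}{27}$ ($U = \frac{-23 + 57}{-12 - 42} = \frac{34}{-54} = 34 \left(- \frac{1}{54}\right) = - \frac{17}{27} \approx -0.62963$)
$\left(U + q\right)^{2} = \left(- \frac{17}{27} + 0\right)^{2} = \left(- \frac{17}{27}\right)^{2} = \frac{289}{729}$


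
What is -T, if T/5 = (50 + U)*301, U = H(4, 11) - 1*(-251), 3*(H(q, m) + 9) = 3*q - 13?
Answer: -1316875/3 ≈ -4.3896e+5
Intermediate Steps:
H(q, m) = -40/3 + q (H(q, m) = -9 + (3*q - 13)/3 = -9 + (-13 + 3*q)/3 = -9 + (-13/3 + q) = -40/3 + q)
U = 725/3 (U = (-40/3 + 4) - 1*(-251) = -28/3 + 251 = 725/3 ≈ 241.67)
T = 1316875/3 (T = 5*((50 + 725/3)*301) = 5*((875/3)*301) = 5*(263375/3) = 1316875/3 ≈ 4.3896e+5)
-T = -1*1316875/3 = -1316875/3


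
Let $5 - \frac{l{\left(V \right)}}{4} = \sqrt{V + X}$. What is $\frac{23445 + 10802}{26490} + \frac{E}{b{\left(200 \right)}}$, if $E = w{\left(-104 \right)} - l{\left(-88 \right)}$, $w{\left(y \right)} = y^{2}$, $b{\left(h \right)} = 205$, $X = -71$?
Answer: $\frac{11720267}{217218} + \frac{4 i \sqrt{159}}{205} \approx 53.956 + 0.24604 i$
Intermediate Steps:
$l{\left(V \right)} = 20 - 4 \sqrt{-71 + V}$ ($l{\left(V \right)} = 20 - 4 \sqrt{V - 71} = 20 - 4 \sqrt{-71 + V}$)
$E = 10796 + 4 i \sqrt{159}$ ($E = \left(-104\right)^{2} - \left(20 - 4 \sqrt{-71 - 88}\right) = 10816 - \left(20 - 4 \sqrt{-159}\right) = 10816 - \left(20 - 4 i \sqrt{159}\right) = 10796 + 4 i \sqrt{159} \approx 10796.0 + 50.438 i$)
$\frac{23445 + 10802}{26490} + \frac{E}{b{\left(200 \right)}} = \frac{23445 + 10802}{26490} + \frac{10796 + 4 i \sqrt{159}}{205} = 34247 \cdot \frac{1}{26490} + \left(10796 + 4 i \sqrt{159}\right) \frac{1}{205} = \frac{34247}{26490} + \left(\frac{10796}{205} + \frac{4 i \sqrt{159}}{205}\right) = \frac{11720267}{217218} + \frac{4 i \sqrt{159}}{205}$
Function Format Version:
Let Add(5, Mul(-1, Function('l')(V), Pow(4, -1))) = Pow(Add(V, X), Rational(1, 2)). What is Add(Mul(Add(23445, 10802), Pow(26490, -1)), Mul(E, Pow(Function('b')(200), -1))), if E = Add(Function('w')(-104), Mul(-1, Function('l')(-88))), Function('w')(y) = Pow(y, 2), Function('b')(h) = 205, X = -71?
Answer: Add(Rational(11720267, 217218), Mul(Rational(4, 205), I, Pow(159, Rational(1, 2)))) ≈ Add(53.956, Mul(0.24604, I))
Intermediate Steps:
Function('l')(V) = Add(20, Mul(-4, Pow(Add(-71, V), Rational(1, 2)))) (Function('l')(V) = Add(20, Mul(-4, Pow(Add(V, -71), Rational(1, 2)))) = Add(20, Mul(-4, Pow(Add(-71, V), Rational(1, 2)))))
E = Add(10796, Mul(4, I, Pow(159, Rational(1, 2)))) (E = Add(Pow(-104, 2), Mul(-1, Add(20, Mul(-4, Pow(Add(-71, -88), Rational(1, 2)))))) = Add(10816, Mul(-1, Add(20, Mul(-4, Pow(-159, Rational(1, 2)))))) = Add(10816, Mul(-1, Add(20, Mul(-4, Mul(I, Pow(159, Rational(1, 2))))))) = Add(10816, Mul(-1, Add(20, Mul(-4, I, Pow(159, Rational(1, 2)))))) = Add(10816, Add(-20, Mul(4, I, Pow(159, Rational(1, 2))))) = Add(10796, Mul(4, I, Pow(159, Rational(1, 2)))) ≈ Add(10796., Mul(50.438, I)))
Add(Mul(Add(23445, 10802), Pow(26490, -1)), Mul(E, Pow(Function('b')(200), -1))) = Add(Mul(Add(23445, 10802), Pow(26490, -1)), Mul(Add(10796, Mul(4, I, Pow(159, Rational(1, 2)))), Pow(205, -1))) = Add(Mul(34247, Rational(1, 26490)), Mul(Add(10796, Mul(4, I, Pow(159, Rational(1, 2)))), Rational(1, 205))) = Add(Rational(34247, 26490), Add(Rational(10796, 205), Mul(Rational(4, 205), I, Pow(159, Rational(1, 2))))) = Add(Rational(11720267, 217218), Mul(Rational(4, 205), I, Pow(159, Rational(1, 2))))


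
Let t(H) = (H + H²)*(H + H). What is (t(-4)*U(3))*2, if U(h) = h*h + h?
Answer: -2304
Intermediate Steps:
U(h) = h + h² (U(h) = h² + h = h + h²)
t(H) = 2*H*(H + H²) (t(H) = (H + H²)*(2*H) = 2*H*(H + H²))
(t(-4)*U(3))*2 = ((2*(-4)²*(1 - 4))*(3*(1 + 3)))*2 = ((2*16*(-3))*(3*4))*2 = -96*12*2 = -1152*2 = -2304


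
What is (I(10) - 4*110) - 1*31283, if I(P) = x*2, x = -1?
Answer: -31725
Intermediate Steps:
I(P) = -2 (I(P) = -1*2 = -2)
(I(10) - 4*110) - 1*31283 = (-2 - 4*110) - 1*31283 = (-2 - 440) - 31283 = -442 - 31283 = -31725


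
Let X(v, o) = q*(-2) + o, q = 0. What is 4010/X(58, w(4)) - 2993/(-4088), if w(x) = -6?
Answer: -112157/168 ≈ -667.60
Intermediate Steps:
X(v, o) = o (X(v, o) = 0*(-2) + o = 0 + o = o)
4010/X(58, w(4)) - 2993/(-4088) = 4010/(-6) - 2993/(-4088) = 4010*(-1/6) - 2993*(-1/4088) = -2005/3 + 41/56 = -112157/168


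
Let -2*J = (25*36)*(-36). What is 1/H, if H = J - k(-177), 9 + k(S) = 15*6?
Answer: 1/16119 ≈ 6.2039e-5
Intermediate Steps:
k(S) = 81 (k(S) = -9 + 15*6 = -9 + 90 = 81)
J = 16200 (J = -25*36*(-36)/2 = -450*(-36) = -½*(-32400) = 16200)
H = 16119 (H = 16200 - 1*81 = 16200 - 81 = 16119)
1/H = 1/16119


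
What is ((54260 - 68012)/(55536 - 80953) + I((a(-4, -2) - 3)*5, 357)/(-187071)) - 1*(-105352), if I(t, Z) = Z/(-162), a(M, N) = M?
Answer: 27050140901937647/256758314778 ≈ 1.0535e+5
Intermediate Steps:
I(t, Z) = -Z/162 (I(t, Z) = Z*(-1/162) = -Z/162)
((54260 - 68012)/(55536 - 80953) + I((a(-4, -2) - 3)*5, 357)/(-187071)) - 1*(-105352) = ((54260 - 68012)/(55536 - 80953) - 1/162*357/(-187071)) - 1*(-105352) = (-13752/(-25417) - 119/54*(-1/187071)) + 105352 = (-13752*(-1/25417) + 119/10101834) + 105352 = (13752/25417 + 119/10101834) + 105352 = 138923445791/256758314778 + 105352 = 27050140901937647/256758314778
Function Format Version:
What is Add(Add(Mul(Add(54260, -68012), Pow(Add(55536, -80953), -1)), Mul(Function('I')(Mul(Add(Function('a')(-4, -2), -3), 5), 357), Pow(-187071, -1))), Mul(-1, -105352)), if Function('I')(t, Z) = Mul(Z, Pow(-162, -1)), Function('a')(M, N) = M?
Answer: Rational(27050140901937647, 256758314778) ≈ 1.0535e+5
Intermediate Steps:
Function('I')(t, Z) = Mul(Rational(-1, 162), Z) (Function('I')(t, Z) = Mul(Z, Rational(-1, 162)) = Mul(Rational(-1, 162), Z))
Add(Add(Mul(Add(54260, -68012), Pow(Add(55536, -80953), -1)), Mul(Function('I')(Mul(Add(Function('a')(-4, -2), -3), 5), 357), Pow(-187071, -1))), Mul(-1, -105352)) = Add(Add(Mul(Add(54260, -68012), Pow(Add(55536, -80953), -1)), Mul(Mul(Rational(-1, 162), 357), Pow(-187071, -1))), Mul(-1, -105352)) = Add(Add(Mul(-13752, Pow(-25417, -1)), Mul(Rational(-119, 54), Rational(-1, 187071))), 105352) = Add(Add(Mul(-13752, Rational(-1, 25417)), Rational(119, 10101834)), 105352) = Add(Add(Rational(13752, 25417), Rational(119, 10101834)), 105352) = Add(Rational(138923445791, 256758314778), 105352) = Rational(27050140901937647, 256758314778)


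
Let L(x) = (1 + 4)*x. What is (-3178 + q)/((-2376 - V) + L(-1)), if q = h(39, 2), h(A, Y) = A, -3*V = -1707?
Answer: 3139/2950 ≈ 1.0641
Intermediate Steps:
V = 569 (V = -⅓*(-1707) = 569)
q = 39
L(x) = 5*x
(-3178 + q)/((-2376 - V) + L(-1)) = (-3178 + 39)/((-2376 - 1*569) + 5*(-1)) = -3139/((-2376 - 569) - 5) = -3139/(-2945 - 5) = -3139/(-2950) = -3139*(-1/2950) = 3139/2950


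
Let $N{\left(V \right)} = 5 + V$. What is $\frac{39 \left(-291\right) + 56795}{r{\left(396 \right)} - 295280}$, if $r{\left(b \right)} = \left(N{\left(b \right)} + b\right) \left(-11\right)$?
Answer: $- \frac{45446}{304047} \approx -0.14947$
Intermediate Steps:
$r{\left(b \right)} = -55 - 22 b$ ($r{\left(b \right)} = \left(\left(5 + b\right) + b\right) \left(-11\right) = \left(5 + 2 b\right) \left(-11\right) = -55 - 22 b$)
$\frac{39 \left(-291\right) + 56795}{r{\left(396 \right)} - 295280} = \frac{39 \left(-291\right) + 56795}{\left(-55 - 8712\right) - 295280} = \frac{-11349 + 56795}{\left(-55 - 8712\right) - 295280} = \frac{45446}{-8767 - 295280} = \frac{45446}{-304047} = 45446 \left(- \frac{1}{304047}\right) = - \frac{45446}{304047}$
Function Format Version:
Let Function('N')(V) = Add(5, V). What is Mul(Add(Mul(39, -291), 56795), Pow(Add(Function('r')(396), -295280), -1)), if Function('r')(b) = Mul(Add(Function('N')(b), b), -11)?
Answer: Rational(-45446, 304047) ≈ -0.14947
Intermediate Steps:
Function('r')(b) = Add(-55, Mul(-22, b)) (Function('r')(b) = Mul(Add(Add(5, b), b), -11) = Mul(Add(5, Mul(2, b)), -11) = Add(-55, Mul(-22, b)))
Mul(Add(Mul(39, -291), 56795), Pow(Add(Function('r')(396), -295280), -1)) = Mul(Add(Mul(39, -291), 56795), Pow(Add(Add(-55, Mul(-22, 396)), -295280), -1)) = Mul(Add(-11349, 56795), Pow(Add(Add(-55, -8712), -295280), -1)) = Mul(45446, Pow(Add(-8767, -295280), -1)) = Mul(45446, Pow(-304047, -1)) = Mul(45446, Rational(-1, 304047)) = Rational(-45446, 304047)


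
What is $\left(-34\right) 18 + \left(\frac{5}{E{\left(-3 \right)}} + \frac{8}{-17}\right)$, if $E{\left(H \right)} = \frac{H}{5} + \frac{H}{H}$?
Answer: $- \frac{20399}{34} \approx -599.97$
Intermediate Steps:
$E{\left(H \right)} = 1 + \frac{H}{5}$ ($E{\left(H \right)} = H \frac{1}{5} + 1 = \frac{H}{5} + 1 = 1 + \frac{H}{5}$)
$\left(-34\right) 18 + \left(\frac{5}{E{\left(-3 \right)}} + \frac{8}{-17}\right) = \left(-34\right) 18 + \left(\frac{5}{1 + \frac{1}{5} \left(-3\right)} + \frac{8}{-17}\right) = -612 + \left(\frac{5}{1 - \frac{3}{5}} + 8 \left(- \frac{1}{17}\right)\right) = -612 - \left(\frac{8}{17} - \frac{5}{\frac{2}{5}}\right) = -612 + \left(5 \cdot \frac{5}{2} - \frac{8}{17}\right) = -612 + \left(\frac{25}{2} - \frac{8}{17}\right) = -612 + \frac{409}{34} = - \frac{20399}{34}$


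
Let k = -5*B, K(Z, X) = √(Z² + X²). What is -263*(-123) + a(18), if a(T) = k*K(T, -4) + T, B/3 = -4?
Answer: 32367 + 120*√85 ≈ 33473.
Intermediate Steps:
B = -12 (B = 3*(-4) = -12)
K(Z, X) = √(X² + Z²)
k = 60 (k = -5*(-12) = 60)
a(T) = T + 60*√(16 + T²) (a(T) = 60*√((-4)² + T²) + T = 60*√(16 + T²) + T = T + 60*√(16 + T²))
-263*(-123) + a(18) = -263*(-123) + (18 + 60*√(16 + 18²)) = 32349 + (18 + 60*√(16 + 324)) = 32349 + (18 + 60*√340) = 32349 + (18 + 60*(2*√85)) = 32349 + (18 + 120*√85) = 32367 + 120*√85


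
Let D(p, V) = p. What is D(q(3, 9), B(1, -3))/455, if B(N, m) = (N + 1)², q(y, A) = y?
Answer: 3/455 ≈ 0.0065934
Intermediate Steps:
B(N, m) = (1 + N)²
D(q(3, 9), B(1, -3))/455 = 3/455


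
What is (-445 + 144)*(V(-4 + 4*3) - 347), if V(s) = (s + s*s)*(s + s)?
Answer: -242305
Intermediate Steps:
V(s) = 2*s*(s + s²) (V(s) = (s + s²)*(2*s) = 2*s*(s + s²))
(-445 + 144)*(V(-4 + 4*3) - 347) = (-445 + 144)*(2*(-4 + 4*3)²*(1 + (-4 + 4*3)) - 347) = -301*(2*(-4 + 12)²*(1 + (-4 + 12)) - 347) = -301*(2*8²*(1 + 8) - 347) = -301*(2*64*9 - 347) = -301*(1152 - 347) = -301*805 = -242305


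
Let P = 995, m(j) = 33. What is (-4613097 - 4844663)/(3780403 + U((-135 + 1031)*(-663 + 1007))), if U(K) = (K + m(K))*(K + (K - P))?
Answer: -591110/11857592239 ≈ -4.9851e-5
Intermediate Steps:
U(K) = (-995 + 2*K)*(33 + K) (U(K) = (K + 33)*(K + (K - 1*995)) = (33 + K)*(K + (K - 995)) = (33 + K)*(K + (-995 + K)) = (33 + K)*(-995 + 2*K) = (-995 + 2*K)*(33 + K))
(-4613097 - 4844663)/(3780403 + U((-135 + 1031)*(-663 + 1007))) = (-4613097 - 4844663)/(3780403 + (-32835 - 929*(-135 + 1031)*(-663 + 1007) + 2*((-135 + 1031)*(-663 + 1007))²)) = -9457760/(3780403 + (-32835 - 832384*344 + 2*(896*344)²)) = -9457760/(3780403 + (-32835 - 929*308224 + 2*308224²)) = -9457760/(3780403 + (-32835 - 286340096 + 2*95002034176)) = -9457760/(3780403 + (-32835 - 286340096 + 190004068352)) = -9457760/(3780403 + 189717695421) = -9457760/189721475824 = -9457760*1/189721475824 = -591110/11857592239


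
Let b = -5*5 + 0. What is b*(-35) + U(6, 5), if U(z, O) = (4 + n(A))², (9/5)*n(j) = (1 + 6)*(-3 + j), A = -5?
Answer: 130411/81 ≈ 1610.0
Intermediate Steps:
n(j) = -35/3 + 35*j/9 (n(j) = 5*((1 + 6)*(-3 + j))/9 = 5*(7*(-3 + j))/9 = 5*(-21 + 7*j)/9 = -35/3 + 35*j/9)
U(z, O) = 59536/81 (U(z, O) = (4 + (-35/3 + (35/9)*(-5)))² = (4 + (-35/3 - 175/9))² = (4 - 280/9)² = (-244/9)² = 59536/81)
b = -25 (b = -25 + 0 = -25)
b*(-35) + U(6, 5) = -25*(-35) + 59536/81 = 875 + 59536/81 = 130411/81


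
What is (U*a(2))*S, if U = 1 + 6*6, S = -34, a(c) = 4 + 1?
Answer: -6290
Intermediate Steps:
a(c) = 5
U = 37 (U = 1 + 36 = 37)
(U*a(2))*S = (37*5)*(-34) = 185*(-34) = -6290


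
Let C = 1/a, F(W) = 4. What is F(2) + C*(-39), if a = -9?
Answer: 25/3 ≈ 8.3333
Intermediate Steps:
C = -⅑ (C = 1/(-9) = -⅑ ≈ -0.11111)
F(2) + C*(-39) = 4 - ⅑*(-39) = 4 + 13/3 = 25/3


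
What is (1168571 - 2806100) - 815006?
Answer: -2452535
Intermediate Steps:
(1168571 - 2806100) - 815006 = -1637529 - 815006 = -2452535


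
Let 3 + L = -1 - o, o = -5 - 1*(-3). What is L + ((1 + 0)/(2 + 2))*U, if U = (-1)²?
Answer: -7/4 ≈ -1.7500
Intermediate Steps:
o = -2 (o = -5 + 3 = -2)
L = -2 (L = -3 + (-1 - 1*(-2)) = -3 + (-1 + 2) = -3 + 1 = -2)
U = 1
L + ((1 + 0)/(2 + 2))*U = -2 + ((1 + 0)/(2 + 2))*1 = -2 + (1/4)*1 = -2 + (1*(¼))*1 = -2 + (¼)*1 = -2 + ¼ = -7/4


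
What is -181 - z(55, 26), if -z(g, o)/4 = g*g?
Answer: 11919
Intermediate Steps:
z(g, o) = -4*g**2 (z(g, o) = -4*g*g = -4*g**2)
-181 - z(55, 26) = -181 - (-4)*55**2 = -181 - (-4)*3025 = -181 - 1*(-12100) = -181 + 12100 = 11919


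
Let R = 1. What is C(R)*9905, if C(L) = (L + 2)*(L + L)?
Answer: 59430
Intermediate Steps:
C(L) = 2*L*(2 + L) (C(L) = (2 + L)*(2*L) = 2*L*(2 + L))
C(R)*9905 = (2*1*(2 + 1))*9905 = (2*1*3)*9905 = 6*9905 = 59430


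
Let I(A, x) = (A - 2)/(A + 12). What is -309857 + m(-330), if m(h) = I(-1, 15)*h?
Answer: -309767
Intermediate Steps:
I(A, x) = (-2 + A)/(12 + A)
m(h) = -3*h/11 (m(h) = ((-2 - 1)/(12 - 1))*h = (-3/11)*h = ((1/11)*(-3))*h = -3*h/11)
-309857 + m(-330) = -309857 - 3/11*(-330) = -309857 + 90 = -309767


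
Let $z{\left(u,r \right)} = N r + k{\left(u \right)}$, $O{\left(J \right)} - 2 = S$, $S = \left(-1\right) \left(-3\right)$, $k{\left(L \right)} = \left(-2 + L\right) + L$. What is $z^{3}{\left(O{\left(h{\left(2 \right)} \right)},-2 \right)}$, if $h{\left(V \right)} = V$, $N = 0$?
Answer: $512$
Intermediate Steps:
$k{\left(L \right)} = -2 + 2 L$
$S = 3$
$O{\left(J \right)} = 5$ ($O{\left(J \right)} = 2 + 3 = 5$)
$z{\left(u,r \right)} = -2 + 2 u$ ($z{\left(u,r \right)} = 0 r + \left(-2 + 2 u\right) = 0 + \left(-2 + 2 u\right) = -2 + 2 u$)
$z^{3}{\left(O{\left(h{\left(2 \right)} \right)},-2 \right)} = \left(-2 + 2 \cdot 5\right)^{3} = \left(-2 + 10\right)^{3} = 8^{3} = 512$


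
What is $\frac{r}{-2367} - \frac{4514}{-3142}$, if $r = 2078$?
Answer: $\frac{2077781}{3718557} \approx 0.55876$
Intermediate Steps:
$\frac{r}{-2367} - \frac{4514}{-3142} = \frac{2078}{-2367} - \frac{4514}{-3142} = 2078 \left(- \frac{1}{2367}\right) - - \frac{2257}{1571} = - \frac{2078}{2367} + \frac{2257}{1571} = \frac{2077781}{3718557}$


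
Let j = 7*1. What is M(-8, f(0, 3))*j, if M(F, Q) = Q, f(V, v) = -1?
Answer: -7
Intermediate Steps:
j = 7
M(-8, f(0, 3))*j = -1*7 = -7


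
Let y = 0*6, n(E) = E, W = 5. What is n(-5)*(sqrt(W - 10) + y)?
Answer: -5*I*sqrt(5) ≈ -11.18*I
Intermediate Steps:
y = 0
n(-5)*(sqrt(W - 10) + y) = -5*(sqrt(5 - 10) + 0) = -5*(sqrt(-5) + 0) = -5*(I*sqrt(5) + 0) = -5*I*sqrt(5)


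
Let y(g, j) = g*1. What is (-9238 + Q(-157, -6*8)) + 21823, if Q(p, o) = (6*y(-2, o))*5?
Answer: 12525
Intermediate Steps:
y(g, j) = g
Q(p, o) = -60 (Q(p, o) = (6*(-2))*5 = -12*5 = -60)
(-9238 + Q(-157, -6*8)) + 21823 = (-9238 - 60) + 21823 = -9298 + 21823 = 12525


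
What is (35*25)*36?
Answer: 31500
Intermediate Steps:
(35*25)*36 = 875*36 = 31500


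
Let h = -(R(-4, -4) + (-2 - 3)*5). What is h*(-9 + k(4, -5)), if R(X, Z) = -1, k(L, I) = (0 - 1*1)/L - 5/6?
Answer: -1573/6 ≈ -262.17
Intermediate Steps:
k(L, I) = -⅚ - 1/L (k(L, I) = (0 - 1)/L - 5*⅙ = -1/L - ⅚ = -⅚ - 1/L)
h = 26 (h = -(-1 + (-2 - 3)*5) = -(-1 - 5*5) = -(-1 - 25) = -1*(-26) = 26)
h*(-9 + k(4, -5)) = 26*(-9 + (-⅚ - 1/4)) = 26*(-9 + (-⅚ - 1*¼)) = 26*(-9 + (-⅚ - ¼)) = 26*(-9 - 13/12) = 26*(-121/12) = -1573/6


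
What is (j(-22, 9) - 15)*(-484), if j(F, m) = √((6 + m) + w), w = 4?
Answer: 7260 - 484*√19 ≈ 5150.3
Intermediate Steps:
j(F, m) = √(10 + m) (j(F, m) = √((6 + m) + 4) = √(10 + m))
(j(-22, 9) - 15)*(-484) = (√(10 + 9) - 15)*(-484) = (√19 - 15)*(-484) = (-15 + √19)*(-484) = 7260 - 484*√19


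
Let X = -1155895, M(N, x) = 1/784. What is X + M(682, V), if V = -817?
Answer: -906221679/784 ≈ -1.1559e+6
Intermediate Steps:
M(N, x) = 1/784
X + M(682, V) = -1155895 + 1/784 = -906221679/784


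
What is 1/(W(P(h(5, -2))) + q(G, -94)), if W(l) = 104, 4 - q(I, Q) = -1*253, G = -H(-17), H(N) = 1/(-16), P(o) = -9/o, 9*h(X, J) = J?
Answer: 1/361 ≈ 0.0027701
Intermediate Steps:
h(X, J) = J/9
H(N) = -1/16
G = 1/16 (G = -1*(-1/16) = 1/16 ≈ 0.062500)
q(I, Q) = 257 (q(I, Q) = 4 - (-1)*253 = 4 - 1*(-253) = 4 + 253 = 257)
1/(W(P(h(5, -2))) + q(G, -94)) = 1/(104 + 257) = 1/361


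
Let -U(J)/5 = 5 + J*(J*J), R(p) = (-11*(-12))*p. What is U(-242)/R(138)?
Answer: 23620805/6072 ≈ 3890.1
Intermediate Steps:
R(p) = 132*p
U(J) = -25 - 5*J³ (U(J) = -5*(5 + J*(J*J)) = -5*(5 + J*J²) = -5*(5 + J³) = -25 - 5*J³)
U(-242)/R(138) = (-25 - 5*(-242)³)/((132*138)) = (-25 - 5*(-14172488))/18216 = (-25 + 70862440)*(1/18216) = 70862415*(1/18216) = 23620805/6072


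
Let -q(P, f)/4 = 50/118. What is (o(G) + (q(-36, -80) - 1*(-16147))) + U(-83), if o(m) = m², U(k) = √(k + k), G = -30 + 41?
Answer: 959712/59 + I*√166 ≈ 16266.0 + 12.884*I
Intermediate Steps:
q(P, f) = -100/59 (q(P, f) = -200/118 = -4*25/59 = -100/59)
G = 11
U(k) = √2*√k (U(k) = √(2*k) = √2*√k)
(o(G) + (q(-36, -80) - 1*(-16147))) + U(-83) = (11² + (-100/59 - 1*(-16147))) + √2*√(-83) = (121 + (-100/59 + 16147)) + √2*(I*√83) = (121 + 952573/59) + I*√166 = 959712/59 + I*√166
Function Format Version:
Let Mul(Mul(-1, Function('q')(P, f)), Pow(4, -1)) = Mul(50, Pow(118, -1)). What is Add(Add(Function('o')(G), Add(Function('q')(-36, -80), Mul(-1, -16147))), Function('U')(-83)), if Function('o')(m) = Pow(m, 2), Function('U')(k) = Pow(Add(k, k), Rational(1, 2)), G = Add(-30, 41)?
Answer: Add(Rational(959712, 59), Mul(I, Pow(166, Rational(1, 2)))) ≈ Add(16266., Mul(12.884, I))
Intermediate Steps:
Function('q')(P, f) = Rational(-100, 59) (Function('q')(P, f) = Mul(-4, Mul(50, Pow(118, -1))) = Mul(-4, Mul(50, Rational(1, 118))) = Mul(-4, Rational(25, 59)) = Rational(-100, 59))
G = 11
Function('U')(k) = Mul(Pow(2, Rational(1, 2)), Pow(k, Rational(1, 2))) (Function('U')(k) = Pow(Mul(2, k), Rational(1, 2)) = Mul(Pow(2, Rational(1, 2)), Pow(k, Rational(1, 2))))
Add(Add(Function('o')(G), Add(Function('q')(-36, -80), Mul(-1, -16147))), Function('U')(-83)) = Add(Add(Pow(11, 2), Add(Rational(-100, 59), Mul(-1, -16147))), Mul(Pow(2, Rational(1, 2)), Pow(-83, Rational(1, 2)))) = Add(Add(121, Add(Rational(-100, 59), 16147)), Mul(Pow(2, Rational(1, 2)), Mul(I, Pow(83, Rational(1, 2))))) = Add(Add(121, Rational(952573, 59)), Mul(I, Pow(166, Rational(1, 2)))) = Add(Rational(959712, 59), Mul(I, Pow(166, Rational(1, 2))))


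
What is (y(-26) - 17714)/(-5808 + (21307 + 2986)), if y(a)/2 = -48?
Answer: -3562/3697 ≈ -0.96348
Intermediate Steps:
y(a) = -96 (y(a) = 2*(-48) = -96)
(y(-26) - 17714)/(-5808 + (21307 + 2986)) = (-96 - 17714)/(-5808 + (21307 + 2986)) = -17810/(-5808 + 24293) = -17810/18485 = -17810*1/18485 = -3562/3697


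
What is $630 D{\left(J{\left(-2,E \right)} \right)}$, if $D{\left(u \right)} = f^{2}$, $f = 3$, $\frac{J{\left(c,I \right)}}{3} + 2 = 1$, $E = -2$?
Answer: $5670$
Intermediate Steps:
$J{\left(c,I \right)} = -3$ ($J{\left(c,I \right)} = -6 + 3 \cdot 1 = -6 + 3 = -3$)
$D{\left(u \right)} = 9$ ($D{\left(u \right)} = 3^{2} = 9$)
$630 D{\left(J{\left(-2,E \right)} \right)} = 630 \cdot 9 = 5670$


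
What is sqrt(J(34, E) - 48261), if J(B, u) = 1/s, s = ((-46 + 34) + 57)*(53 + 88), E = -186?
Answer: 2*I*sqrt(53970577755)/2115 ≈ 219.68*I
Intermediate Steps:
s = 6345 (s = (-12 + 57)*141 = 45*141 = 6345)
J(B, u) = 1/6345
sqrt(J(34, E) - 48261) = sqrt(1/6345 - 48261) = sqrt(-306216044/6345) = 2*I*sqrt(53970577755)/2115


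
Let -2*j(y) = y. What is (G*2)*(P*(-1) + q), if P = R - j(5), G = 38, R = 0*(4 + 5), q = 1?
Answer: -114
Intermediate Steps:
R = 0 (R = 0*9 = 0)
j(y) = -y/2
P = 5/2 (P = 0 - (-1)*5/2 = 0 - 1*(-5/2) = 0 + 5/2 = 5/2 ≈ 2.5000)
(G*2)*(P*(-1) + q) = (38*2)*((5/2)*(-1) + 1) = 76*(-5/2 + 1) = 76*(-3/2) = -114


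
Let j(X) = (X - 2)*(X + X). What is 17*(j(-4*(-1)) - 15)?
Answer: 17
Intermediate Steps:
j(X) = 2*X*(-2 + X) (j(X) = (-2 + X)*(2*X) = 2*X*(-2 + X))
17*(j(-4*(-1)) - 15) = 17*(2*(-4*(-1))*(-2 - 4*(-1)) - 15) = 17*(2*4*(-2 + 4) - 15) = 17*(2*4*2 - 15) = 17*(16 - 15) = 17*1 = 17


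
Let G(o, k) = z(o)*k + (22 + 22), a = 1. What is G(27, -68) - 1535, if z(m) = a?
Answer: -1559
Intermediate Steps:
z(m) = 1
G(o, k) = 44 + k (G(o, k) = 1*k + (22 + 22) = k + 44 = 44 + k)
G(27, -68) - 1535 = (44 - 68) - 1535 = -24 - 1535 = -1559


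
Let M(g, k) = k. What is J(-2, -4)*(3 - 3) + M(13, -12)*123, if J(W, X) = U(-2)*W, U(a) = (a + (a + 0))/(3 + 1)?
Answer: -1476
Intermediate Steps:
U(a) = a/2 (U(a) = (a + a)/4 = (2*a)*(¼) = a/2)
J(W, X) = -W (J(W, X) = ((½)*(-2))*W = -W)
J(-2, -4)*(3 - 3) + M(13, -12)*123 = (-1*(-2))*(3 - 3) - 12*123 = 2*0 - 1476 = 0 - 1476 = -1476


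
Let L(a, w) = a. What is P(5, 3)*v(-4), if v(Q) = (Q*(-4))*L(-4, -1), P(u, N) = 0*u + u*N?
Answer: -960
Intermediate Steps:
P(u, N) = N*u (P(u, N) = 0 + N*u = N*u)
v(Q) = 16*Q (v(Q) = (Q*(-4))*(-4) = -4*Q*(-4) = 16*Q)
P(5, 3)*v(-4) = (3*5)*(16*(-4)) = 15*(-64) = -960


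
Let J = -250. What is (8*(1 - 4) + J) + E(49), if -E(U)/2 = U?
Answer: -372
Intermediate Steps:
E(U) = -2*U
(8*(1 - 4) + J) + E(49) = (8*(1 - 4) - 250) - 2*49 = (8*(-3) - 250) - 98 = (-24 - 250) - 98 = -274 - 98 = -372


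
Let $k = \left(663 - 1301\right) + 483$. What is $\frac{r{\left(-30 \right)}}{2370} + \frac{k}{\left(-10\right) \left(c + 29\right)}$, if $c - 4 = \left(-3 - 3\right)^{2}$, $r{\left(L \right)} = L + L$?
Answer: $\frac{2173}{10902} \approx 0.19932$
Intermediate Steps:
$r{\left(L \right)} = 2 L$
$c = 40$ ($c = 4 + \left(-3 - 3\right)^{2} = 4 + \left(-6\right)^{2} = 4 + 36 = 40$)
$k = -155$ ($k = -638 + 483 = -155$)
$\frac{r{\left(-30 \right)}}{2370} + \frac{k}{\left(-10\right) \left(c + 29\right)} = \frac{2 \left(-30\right)}{2370} - \frac{155}{\left(-10\right) \left(40 + 29\right)} = \left(-60\right) \frac{1}{2370} - \frac{155}{\left(-10\right) 69} = - \frac{2}{79} - \frac{155}{-690} = - \frac{2}{79} - - \frac{31}{138} = - \frac{2}{79} + \frac{31}{138} = \frac{2173}{10902}$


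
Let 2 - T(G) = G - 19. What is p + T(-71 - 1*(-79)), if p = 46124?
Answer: 46137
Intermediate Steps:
T(G) = 21 - G (T(G) = 2 - (G - 19) = 2 - (-19 + G) = 2 + (19 - G) = 21 - G)
p + T(-71 - 1*(-79)) = 46124 + (21 - (-71 - 1*(-79))) = 46124 + (21 - (-71 + 79)) = 46124 + (21 - 1*8) = 46124 + (21 - 8) = 46124 + 13 = 46137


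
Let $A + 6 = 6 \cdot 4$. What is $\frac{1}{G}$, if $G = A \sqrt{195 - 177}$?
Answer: $\frac{\sqrt{2}}{108} \approx 0.013095$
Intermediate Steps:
$A = 18$ ($A = -6 + 6 \cdot 4 = -6 + 24 = 18$)
$G = 54 \sqrt{2}$ ($G = 18 \sqrt{195 - 177} = 18 \sqrt{18} = 18 \cdot 3 \sqrt{2} = 54 \sqrt{2} \approx 76.368$)
$\frac{1}{G} = \frac{1}{54 \sqrt{2}} = \frac{\sqrt{2}}{108}$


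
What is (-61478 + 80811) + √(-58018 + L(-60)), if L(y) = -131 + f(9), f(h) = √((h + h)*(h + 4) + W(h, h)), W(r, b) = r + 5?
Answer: 19333 + √(-58149 + 2*√62) ≈ 19333.0 + 241.11*I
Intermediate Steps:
W(r, b) = 5 + r
f(h) = √(5 + h + 2*h*(4 + h)) (f(h) = √((h + h)*(h + 4) + (5 + h)) = √((2*h)*(4 + h) + (5 + h)) = √(2*h*(4 + h) + (5 + h)) = √(5 + h + 2*h*(4 + h)))
L(y) = -131 + 2*√62 (L(y) = -131 + √(5 + 2*9² + 9*9) = -131 + √(5 + 2*81 + 81) = -131 + √(5 + 162 + 81) = -131 + √248 = -131 + 2*√62)
(-61478 + 80811) + √(-58018 + L(-60)) = (-61478 + 80811) + √(-58018 + (-131 + 2*√62)) = 19333 + √(-58149 + 2*√62)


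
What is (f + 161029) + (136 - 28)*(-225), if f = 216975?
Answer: 353704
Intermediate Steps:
(f + 161029) + (136 - 28)*(-225) = (216975 + 161029) + (136 - 28)*(-225) = 378004 + 108*(-225) = 378004 - 24300 = 353704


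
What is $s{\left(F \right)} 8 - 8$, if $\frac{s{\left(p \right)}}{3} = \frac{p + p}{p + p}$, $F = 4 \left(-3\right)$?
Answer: $16$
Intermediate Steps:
$F = -12$
$s{\left(p \right)} = 3$ ($s{\left(p \right)} = 3 \frac{p + p}{p + p} = 3 \frac{2 p}{2 p} = 3 \cdot 2 p \frac{1}{2 p} = 3 \cdot 1 = 3$)
$s{\left(F \right)} 8 - 8 = 3 \cdot 8 - 8 = 24 - 8 = 16$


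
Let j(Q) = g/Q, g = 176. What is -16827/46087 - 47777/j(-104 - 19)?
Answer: 270830566125/8111312 ≈ 33389.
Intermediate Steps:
j(Q) = 176/Q
-16827/46087 - 47777/j(-104 - 19) = -16827/46087 - 47777/(176/(-104 - 19)) = -16827*1/46087 - 47777/(176/(-123)) = -16827/46087 - 47777/(176*(-1/123)) = -16827/46087 - 47777/(-176/123) = -16827/46087 - 47777*(-123/176) = -16827/46087 + 5876571/176 = 270830566125/8111312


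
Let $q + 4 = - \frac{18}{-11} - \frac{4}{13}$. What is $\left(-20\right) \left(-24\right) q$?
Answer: $- \frac{183360}{143} \approx -1282.2$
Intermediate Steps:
$q = - \frac{382}{143}$ ($q = -4 - \left(- \frac{18}{11} + \frac{4}{13}\right) = -4 - - \frac{190}{143} = -4 + \left(\frac{18}{11} - \frac{4}{13}\right) = -4 + \frac{190}{143} = - \frac{382}{143} \approx -2.6713$)
$\left(-20\right) \left(-24\right) q = \left(-20\right) \left(-24\right) \left(- \frac{382}{143}\right) = 480 \left(- \frac{382}{143}\right) = - \frac{183360}{143}$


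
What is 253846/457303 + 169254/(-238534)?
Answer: -8424730099/54541156901 ≈ -0.15447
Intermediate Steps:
253846/457303 + 169254/(-238534) = 253846*(1/457303) + 169254*(-1/238534) = 253846/457303 - 84627/119267 = -8424730099/54541156901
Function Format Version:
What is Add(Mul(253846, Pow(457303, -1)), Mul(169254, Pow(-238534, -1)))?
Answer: Rational(-8424730099, 54541156901) ≈ -0.15447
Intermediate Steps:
Add(Mul(253846, Pow(457303, -1)), Mul(169254, Pow(-238534, -1))) = Add(Mul(253846, Rational(1, 457303)), Mul(169254, Rational(-1, 238534))) = Add(Rational(253846, 457303), Rational(-84627, 119267)) = Rational(-8424730099, 54541156901)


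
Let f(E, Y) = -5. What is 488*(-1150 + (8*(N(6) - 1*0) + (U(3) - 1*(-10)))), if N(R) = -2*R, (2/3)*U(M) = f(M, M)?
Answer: -606828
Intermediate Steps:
U(M) = -15/2 (U(M) = (3/2)*(-5) = -15/2)
488*(-1150 + (8*(N(6) - 1*0) + (U(3) - 1*(-10)))) = 488*(-1150 + (8*(-2*6 - 1*0) + (-15/2 - 1*(-10)))) = 488*(-1150 + (8*(-12 + 0) + (-15/2 + 10))) = 488*(-1150 + (8*(-12) + 5/2)) = 488*(-1150 + (-96 + 5/2)) = 488*(-1150 - 187/2) = 488*(-2487/2) = -606828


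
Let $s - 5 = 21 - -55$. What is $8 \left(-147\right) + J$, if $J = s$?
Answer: $-1095$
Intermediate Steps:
$s = 81$ ($s = 5 + \left(21 - -55\right) = 5 + \left(21 + 55\right) = 5 + 76 = 81$)
$J = 81$
$8 \left(-147\right) + J = 8 \left(-147\right) + 81 = -1176 + 81 = -1095$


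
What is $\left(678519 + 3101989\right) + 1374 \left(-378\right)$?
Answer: $3261136$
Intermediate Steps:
$\left(678519 + 3101989\right) + 1374 \left(-378\right) = 3780508 - 519372 = 3261136$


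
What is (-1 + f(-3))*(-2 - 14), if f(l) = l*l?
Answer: -128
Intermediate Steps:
f(l) = l²
(-1 + f(-3))*(-2 - 14) = (-1 + (-3)²)*(-2 - 14) = (-1 + 9)*(-16) = 8*(-16) = -128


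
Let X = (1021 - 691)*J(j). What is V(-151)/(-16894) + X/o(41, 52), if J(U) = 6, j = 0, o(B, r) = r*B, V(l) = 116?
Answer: 4150351/4502251 ≈ 0.92184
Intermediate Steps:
o(B, r) = B*r
X = 1980 (X = (1021 - 691)*6 = 330*6 = 1980)
V(-151)/(-16894) + X/o(41, 52) = 116/(-16894) + 1980/((41*52)) = 116*(-1/16894) + 1980/2132 = -58/8447 + 1980*(1/2132) = -58/8447 + 495/533 = 4150351/4502251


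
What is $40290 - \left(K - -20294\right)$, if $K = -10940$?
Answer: $30936$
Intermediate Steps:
$40290 - \left(K - -20294\right) = 40290 - \left(-10940 - -20294\right) = 40290 - \left(-10940 + 20294\right) = 40290 - 9354 = 30936$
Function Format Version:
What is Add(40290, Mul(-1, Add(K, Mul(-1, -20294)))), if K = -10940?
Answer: 30936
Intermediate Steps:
Add(40290, Mul(-1, Add(K, Mul(-1, -20294)))) = Add(40290, Mul(-1, Add(-10940, Mul(-1, -20294)))) = Add(40290, Mul(-1, Add(-10940, 20294))) = Add(40290, Mul(-1, 9354)) = Add(40290, -9354) = 30936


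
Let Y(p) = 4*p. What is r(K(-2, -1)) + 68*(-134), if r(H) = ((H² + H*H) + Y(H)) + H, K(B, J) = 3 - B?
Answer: -9037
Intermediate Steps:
r(H) = 2*H² + 5*H (r(H) = ((H² + H*H) + 4*H) + H = ((H² + H²) + 4*H) + H = (2*H² + 4*H) + H = 2*H² + 5*H)
r(K(-2, -1)) + 68*(-134) = (3 - 1*(-2))*(5 + 2*(3 - 1*(-2))) + 68*(-134) = (3 + 2)*(5 + 2*(3 + 2)) - 9112 = 5*(5 + 2*5) - 9112 = 5*(5 + 10) - 9112 = 5*15 - 9112 = 75 - 9112 = -9037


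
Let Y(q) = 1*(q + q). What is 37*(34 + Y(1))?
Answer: 1332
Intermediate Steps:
Y(q) = 2*q (Y(q) = 1*(2*q) = 2*q)
37*(34 + Y(1)) = 37*(34 + 2*1) = 37*(34 + 2) = 37*36 = 1332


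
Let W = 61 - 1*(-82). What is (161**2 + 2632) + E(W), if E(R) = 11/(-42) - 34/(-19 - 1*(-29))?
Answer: 5995361/210 ≈ 28549.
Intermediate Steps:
W = 143 (W = 61 + 82 = 143)
E(R) = -769/210 (E(R) = 11*(-1/42) - 34/(-19 + 29) = -11/42 - 34/10 = -11/42 - 34*1/10 = -11/42 - 17/5 = -769/210)
(161**2 + 2632) + E(W) = (161**2 + 2632) - 769/210 = (25921 + 2632) - 769/210 = 28553 - 769/210 = 5995361/210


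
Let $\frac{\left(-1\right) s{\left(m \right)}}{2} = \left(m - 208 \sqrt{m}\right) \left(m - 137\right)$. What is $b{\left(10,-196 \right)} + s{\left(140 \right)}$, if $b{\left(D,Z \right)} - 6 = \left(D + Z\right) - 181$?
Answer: $-1201 + 2496 \sqrt{35} \approx 13566.0$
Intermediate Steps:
$b{\left(D,Z \right)} = -175 + D + Z$ ($b{\left(D,Z \right)} = 6 - \left(181 - D - Z\right) = 6 + \left(-181 + D + Z\right) = -175 + D + Z$)
$s{\left(m \right)} = - 2 \left(-137 + m\right) \left(m - 208 \sqrt{m}\right)$ ($s{\left(m \right)} = - 2 \left(m - 208 \sqrt{m}\right) \left(m - 137\right) = - 2 \left(m - 208 \sqrt{m}\right) \left(-137 + m\right) = - 2 \left(-137 + m\right) \left(m - 208 \sqrt{m}\right)$)
$b{\left(10,-196 \right)} + s{\left(140 \right)} = \left(-175 + 10 - 196\right) - \left(-38360 + 39200 - 116480 \sqrt{35} + 113984 \sqrt{35}\right) = -361 + \left(- 56992 \cdot 2 \sqrt{35} - 39200 + 38360 + 416 \cdot 280 \sqrt{35}\right) = -361 + \left(- 113984 \sqrt{35} - 39200 + 38360 + 116480 \sqrt{35}\right) = -361 - \left(840 - 2496 \sqrt{35}\right) = -1201 + 2496 \sqrt{35}$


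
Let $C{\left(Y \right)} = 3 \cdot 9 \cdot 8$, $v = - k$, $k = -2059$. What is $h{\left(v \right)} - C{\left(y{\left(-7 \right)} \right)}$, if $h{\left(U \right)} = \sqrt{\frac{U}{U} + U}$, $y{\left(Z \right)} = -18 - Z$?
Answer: $-216 + 2 \sqrt{515} \approx -170.61$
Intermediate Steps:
$v = 2059$ ($v = \left(-1\right) \left(-2059\right) = 2059$)
$C{\left(Y \right)} = 216$ ($C{\left(Y \right)} = 27 \cdot 8 = 216$)
$h{\left(U \right)} = \sqrt{1 + U}$
$h{\left(v \right)} - C{\left(y{\left(-7 \right)} \right)} = \sqrt{1 + 2059} - 216 = \sqrt{2060} - 216 = 2 \sqrt{515} - 216 = -216 + 2 \sqrt{515}$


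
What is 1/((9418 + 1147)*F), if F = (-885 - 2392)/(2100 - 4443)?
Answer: 2343/34621505 ≈ 6.7675e-5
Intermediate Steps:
F = 3277/2343 (F = -3277/(-2343) = -3277*(-1/2343) = 3277/2343 ≈ 1.3986)
1/((9418 + 1147)*F) = 1/((9418 + 1147)*(3277/2343)) = (2343/3277)/10565 = (1/10565)*(2343/3277) = 2343/34621505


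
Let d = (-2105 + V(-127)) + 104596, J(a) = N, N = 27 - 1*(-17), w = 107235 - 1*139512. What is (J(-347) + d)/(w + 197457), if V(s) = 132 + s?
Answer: 1709/2753 ≈ 0.62078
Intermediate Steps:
w = -32277 (w = 107235 - 139512 = -32277)
N = 44 (N = 27 + 17 = 44)
J(a) = 44
d = 102496 (d = (-2105 + (132 - 127)) + 104596 = (-2105 + 5) + 104596 = -2100 + 104596 = 102496)
(J(-347) + d)/(w + 197457) = (44 + 102496)/(-32277 + 197457) = 102540/165180 = 102540*(1/165180) = 1709/2753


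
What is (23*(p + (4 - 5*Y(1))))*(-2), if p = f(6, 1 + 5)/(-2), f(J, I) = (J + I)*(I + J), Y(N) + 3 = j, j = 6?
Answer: 3818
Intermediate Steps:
Y(N) = 3 (Y(N) = -3 + 6 = 3)
f(J, I) = (I + J)² (f(J, I) = (I + J)*(I + J) = (I + J)²)
p = -72 (p = ((1 + 5) + 6)²/(-2) = (6 + 6)²*(-½) = 12²*(-½) = 144*(-½) = -72)
(23*(p + (4 - 5*Y(1))))*(-2) = (23*(-72 + (4 - 5*3)))*(-2) = (23*(-72 + (4 - 15)))*(-2) = (23*(-72 - 11))*(-2) = (23*(-83))*(-2) = -1909*(-2) = 3818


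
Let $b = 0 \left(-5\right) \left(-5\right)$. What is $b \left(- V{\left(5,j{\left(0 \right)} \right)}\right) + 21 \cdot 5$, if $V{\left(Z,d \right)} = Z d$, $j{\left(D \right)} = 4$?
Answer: $105$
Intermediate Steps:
$b = 0$ ($b = 0 \left(-5\right) = 0$)
$b \left(- V{\left(5,j{\left(0 \right)} \right)}\right) + 21 \cdot 5 = 0 \left(- 5 \cdot 4\right) + 21 \cdot 5 = 0 \left(\left(-1\right) 20\right) + 105 = 0 \left(-20\right) + 105 = 0 + 105 = 105$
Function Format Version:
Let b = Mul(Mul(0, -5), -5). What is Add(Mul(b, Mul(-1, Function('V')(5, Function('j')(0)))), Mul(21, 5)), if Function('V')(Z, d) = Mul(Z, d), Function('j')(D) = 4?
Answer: 105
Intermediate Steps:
b = 0 (b = Mul(0, -5) = 0)
Add(Mul(b, Mul(-1, Function('V')(5, Function('j')(0)))), Mul(21, 5)) = Add(Mul(0, Mul(-1, Mul(5, 4))), Mul(21, 5)) = Add(Mul(0, Mul(-1, 20)), 105) = Add(Mul(0, -20), 105) = Add(0, 105) = 105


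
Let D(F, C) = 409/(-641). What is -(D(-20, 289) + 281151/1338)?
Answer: -59890183/285886 ≈ -209.49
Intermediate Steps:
D(F, C) = -409/641 (D(F, C) = 409*(-1/641) = -409/641)
-(D(-20, 289) + 281151/1338) = -(-409/641 + 281151/1338) = -(-409/641 + 281151*(1/1338)) = -(-409/641 + 93717/446) = -1*59890183/285886 = -59890183/285886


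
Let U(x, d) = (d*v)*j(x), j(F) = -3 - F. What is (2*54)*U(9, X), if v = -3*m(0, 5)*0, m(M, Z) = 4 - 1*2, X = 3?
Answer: 0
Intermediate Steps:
m(M, Z) = 2 (m(M, Z) = 4 - 2 = 2)
v = 0 (v = -6*0 = -3*0 = 0)
U(x, d) = 0 (U(x, d) = (d*0)*(-3 - x) = 0*(-3 - x) = 0)
(2*54)*U(9, X) = (2*54)*0 = 108*0 = 0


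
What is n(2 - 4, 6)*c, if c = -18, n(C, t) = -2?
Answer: 36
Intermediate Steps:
n(2 - 4, 6)*c = -2*(-18) = 36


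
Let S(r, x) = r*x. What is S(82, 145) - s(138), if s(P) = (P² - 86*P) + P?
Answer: 4576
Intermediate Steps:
s(P) = P² - 85*P
S(82, 145) - s(138) = 82*145 - 138*(-85 + 138) = 11890 - 138*53 = 11890 - 1*7314 = 11890 - 7314 = 4576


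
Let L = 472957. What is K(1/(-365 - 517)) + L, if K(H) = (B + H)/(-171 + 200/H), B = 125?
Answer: 73656252464005/155735622 ≈ 4.7296e+5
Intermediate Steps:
K(H) = (125 + H)/(-171 + 200/H)
K(1/(-365 - 517)) + L = -(125 + 1/(-365 - 517))/((-365 - 517)*(-200 + 171/(-365 - 517))) + 472957 = -1*(125 + 1/(-882))/(-882*(-200 + 171/(-882))) + 472957 = -1*(-1/882)*(125 - 1/882)/(-200 + 171*(-1/882)) + 472957 = -1*(-1/882)*110249/882/(-200 - 19/98) + 472957 = -1*(-1/882)*110249/882/(-19619/98) + 472957 = -1*(-1/882)*(-98/19619)*110249/882 + 472957 = -110249/155735622 + 472957 = 73656252464005/155735622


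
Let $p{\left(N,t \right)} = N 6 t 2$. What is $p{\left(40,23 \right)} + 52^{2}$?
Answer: $13744$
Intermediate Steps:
$p{\left(N,t \right)} = 12 N t$ ($p{\left(N,t \right)} = N 12 t = 12 N t$)
$p{\left(40,23 \right)} + 52^{2} = 12 \cdot 40 \cdot 23 + 52^{2} = 11040 + 2704 = 13744$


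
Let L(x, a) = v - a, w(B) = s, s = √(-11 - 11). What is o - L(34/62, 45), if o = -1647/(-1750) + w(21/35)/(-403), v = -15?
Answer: 106647/1750 - I*√22/403 ≈ 60.941 - 0.011639*I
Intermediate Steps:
s = I*√22 (s = √(-22) = I*√22 ≈ 4.6904*I)
w(B) = I*√22
L(x, a) = -15 - a
o = 1647/1750 - I*√22/403 (o = -1647/(-1750) + (I*√22)/(-403) = -1647*(-1/1750) + (I*√22)*(-1/403) = 1647/1750 - I*√22/403 ≈ 0.94114 - 0.011639*I)
o - L(34/62, 45) = (1647/1750 - I*√22/403) - (-15 - 1*45) = (1647/1750 - I*√22/403) - (-15 - 45) = (1647/1750 - I*√22/403) - 1*(-60) = (1647/1750 - I*√22/403) + 60 = 106647/1750 - I*√22/403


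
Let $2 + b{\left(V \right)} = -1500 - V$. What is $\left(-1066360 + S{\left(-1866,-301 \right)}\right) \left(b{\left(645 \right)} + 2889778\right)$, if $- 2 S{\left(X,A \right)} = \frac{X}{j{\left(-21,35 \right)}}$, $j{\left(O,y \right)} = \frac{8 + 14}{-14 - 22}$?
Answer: $- \frac{33920290999774}{11} \approx -3.0837 \cdot 10^{12}$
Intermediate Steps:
$j{\left(O,y \right)} = - \frac{11}{18}$ ($j{\left(O,y \right)} = \frac{22}{-36} = 22 \left(- \frac{1}{36}\right) = - \frac{11}{18}$)
$b{\left(V \right)} = -1502 - V$ ($b{\left(V \right)} = -2 - \left(1500 + V\right) = -1502 - V$)
$S{\left(X,A \right)} = \frac{9 X}{11}$ ($S{\left(X,A \right)} = - \frac{X \frac{1}{- \frac{11}{18}}}{2} = - \frac{X \left(- \frac{18}{11}\right)}{2} = - \frac{\left(- \frac{18}{11}\right) X}{2} = \frac{9 X}{11}$)
$\left(-1066360 + S{\left(-1866,-301 \right)}\right) \left(b{\left(645 \right)} + 2889778\right) = \left(-1066360 + \frac{9}{11} \left(-1866\right)\right) \left(\left(-1502 - 645\right) + 2889778\right) = \left(-1066360 - \frac{16794}{11}\right) \left(\left(-1502 - 645\right) + 2889778\right) = - \frac{11746754 \left(-2147 + 2889778\right)}{11} = \left(- \frac{11746754}{11}\right) 2887631 = - \frac{33920290999774}{11}$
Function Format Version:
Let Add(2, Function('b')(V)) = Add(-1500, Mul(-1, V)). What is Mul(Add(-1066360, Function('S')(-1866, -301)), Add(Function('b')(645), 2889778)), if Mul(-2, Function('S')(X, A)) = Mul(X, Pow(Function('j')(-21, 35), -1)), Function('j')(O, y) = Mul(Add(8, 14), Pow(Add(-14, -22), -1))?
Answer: Rational(-33920290999774, 11) ≈ -3.0837e+12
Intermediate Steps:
Function('j')(O, y) = Rational(-11, 18) (Function('j')(O, y) = Mul(22, Pow(-36, -1)) = Mul(22, Rational(-1, 36)) = Rational(-11, 18))
Function('b')(V) = Add(-1502, Mul(-1, V)) (Function('b')(V) = Add(-2, Add(-1500, Mul(-1, V))) = Add(-1502, Mul(-1, V)))
Function('S')(X, A) = Mul(Rational(9, 11), X) (Function('S')(X, A) = Mul(Rational(-1, 2), Mul(X, Pow(Rational(-11, 18), -1))) = Mul(Rational(-1, 2), Mul(X, Rational(-18, 11))) = Mul(Rational(-1, 2), Mul(Rational(-18, 11), X)) = Mul(Rational(9, 11), X))
Mul(Add(-1066360, Function('S')(-1866, -301)), Add(Function('b')(645), 2889778)) = Mul(Add(-1066360, Mul(Rational(9, 11), -1866)), Add(Add(-1502, Mul(-1, 645)), 2889778)) = Mul(Add(-1066360, Rational(-16794, 11)), Add(Add(-1502, -645), 2889778)) = Mul(Rational(-11746754, 11), Add(-2147, 2889778)) = Mul(Rational(-11746754, 11), 2887631) = Rational(-33920290999774, 11)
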